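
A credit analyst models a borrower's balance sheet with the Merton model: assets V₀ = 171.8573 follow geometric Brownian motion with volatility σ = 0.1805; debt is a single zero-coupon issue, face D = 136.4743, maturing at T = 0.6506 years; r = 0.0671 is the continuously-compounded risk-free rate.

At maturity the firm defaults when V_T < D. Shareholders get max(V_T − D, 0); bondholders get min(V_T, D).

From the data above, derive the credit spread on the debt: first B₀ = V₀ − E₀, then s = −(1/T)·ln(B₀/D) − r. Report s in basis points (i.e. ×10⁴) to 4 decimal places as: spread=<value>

Apply the equity-as-call identities (strike 136.4743, horizon 0.6506 years):
d₁ = [ln(V₀/D) + (r + σ²/2)T] / (σ√T)
   = [ln(171.8573/136.4743) + (0.0671 + 0.5·0.1805²)·0.6506] / (0.1805·√0.6506)
   = [0.230528 + 0.054254] / 0.145591 = 1.956041
d₂ = d₁ − σ√T = 1.956041 − 0.145591 = 1.810450
N(d₁) = 0.974770,  N(d₂) = 0.964887,  e^(−rT) = 0.957284
E₀ = V₀·N(d₁) − D·e^(−rT)·N(d₂)
   = 171.8573·0.974770 − 136.4743·0.957284·0.964887 = 41.463987
B₀ = V₀ − E₀ = 171.8573 − 41.463987 = 130.393313
spread = −(1/T)·ln(B₀/D) − r = −(1/0.6506)·ln(130.393313/136.4743) − 0.0671 = 0.00295987
in basis points: 0.00295987 × 10⁴ = 29.5987 bp

spread=29.5987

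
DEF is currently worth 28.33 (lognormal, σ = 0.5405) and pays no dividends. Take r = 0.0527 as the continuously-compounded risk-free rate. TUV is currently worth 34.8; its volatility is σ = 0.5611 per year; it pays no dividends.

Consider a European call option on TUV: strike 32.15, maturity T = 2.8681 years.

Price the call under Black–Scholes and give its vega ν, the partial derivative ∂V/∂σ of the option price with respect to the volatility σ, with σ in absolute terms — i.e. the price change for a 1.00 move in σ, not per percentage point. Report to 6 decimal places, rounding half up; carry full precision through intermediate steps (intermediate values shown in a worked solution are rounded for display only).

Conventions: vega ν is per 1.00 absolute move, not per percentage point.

price = 15.292146
ν = 18.175470

σ√T = 0.5611·√2.8681 = 0.950249
d₁ = (ln(S/K) + (r+σ²/2)T) / (σ√T) = (ln(34.8/32.15) + (0.0527+0.5611²/2)·2.8681) / 0.950249 = (0.079205 + 0.602635) / 0.950249 = 0.717539
d₂ = d₁ − σ√T = 0.717539 − 0.950249 = -0.232710
e^{−rT} = 0.859720
N(d₁) = 0.763479,  N(d₂) = 0.407993
Call price V = S·N(d₁) − K·e^{−rT}·N(d₂) = 26.569073 − 11.276927 = 15.292146
φ(d₁) = (1/√(2π))·e^{−d₁²/2} = 0.308396
ν = S·φ(d₁)·√T = 18.175470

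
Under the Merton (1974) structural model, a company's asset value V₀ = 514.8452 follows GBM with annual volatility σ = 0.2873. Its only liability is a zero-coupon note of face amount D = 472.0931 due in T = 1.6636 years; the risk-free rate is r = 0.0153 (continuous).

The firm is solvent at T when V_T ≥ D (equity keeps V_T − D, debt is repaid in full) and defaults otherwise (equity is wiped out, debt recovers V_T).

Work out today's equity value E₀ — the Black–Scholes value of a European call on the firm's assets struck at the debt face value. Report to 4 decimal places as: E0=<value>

Work the structural quantities from V₀ = 514.8452 against face 472.0931:
d₁ = [ln(V₀/D) + (r + σ²/2)T] / (σ√T)
   = [ln(514.8452/472.0931) + (0.0153 + 0.5·0.2873²)·1.6636] / (0.2873·√1.6636)
   = [0.086690 + 0.094111] / 0.370561 = 0.487911
d₂ = d₁ − σ√T = 0.487911 − 0.370561 = 0.117350
N(d₁) = 0.687194,  N(d₂) = 0.546709,  e^(−rT) = 0.974868
E₀ = V₀·N(d₁) − D·e^(−rT)·N(d₂)
   = 514.8452·0.687194 − 472.0931·0.974868·0.546709 = 102.187455

E0=102.1875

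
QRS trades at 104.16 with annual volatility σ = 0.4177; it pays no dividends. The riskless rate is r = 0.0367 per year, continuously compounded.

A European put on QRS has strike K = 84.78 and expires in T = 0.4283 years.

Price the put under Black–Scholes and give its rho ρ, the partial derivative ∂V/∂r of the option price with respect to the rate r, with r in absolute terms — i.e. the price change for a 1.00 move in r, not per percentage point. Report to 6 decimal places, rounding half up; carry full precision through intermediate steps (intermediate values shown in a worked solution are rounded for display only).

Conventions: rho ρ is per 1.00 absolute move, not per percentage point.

price = 2.990343
ρ = -8.942742

σ√T = 0.4177·√0.4283 = 0.273362
d₁ = (ln(S/K) + (r+σ²/2)T) / (σ√T) = (ln(104.16/84.78) + (0.0367+0.4177²/2)·0.4283) / 0.273362 = (0.205869 + 0.053082) / 0.273362 = 0.947280
d₂ = d₁ − σ√T = 0.947280 − 0.273362 = 0.673918
e^{−rT} = 0.984404
N(−d₁) = 0.171748,  N(−d₂) = 0.250182
Put price V = K·e^{−rT}·N(−d₂) − S·N(−d₁) = 20.879621 − 17.889278 = 2.990343
ρ = −K·T·e^{−rT}·N(−d₂) = -8.942742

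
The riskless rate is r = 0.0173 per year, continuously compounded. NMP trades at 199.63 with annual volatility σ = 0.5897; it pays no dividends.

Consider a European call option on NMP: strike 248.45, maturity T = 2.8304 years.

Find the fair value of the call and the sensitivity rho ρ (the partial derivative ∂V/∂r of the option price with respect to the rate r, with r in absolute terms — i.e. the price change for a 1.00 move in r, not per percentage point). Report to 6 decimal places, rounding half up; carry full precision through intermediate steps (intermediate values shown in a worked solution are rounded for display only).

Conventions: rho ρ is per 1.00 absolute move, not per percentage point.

σ√T = 0.5897·√2.8304 = 0.992099
d₁ = (ln(S/K) + (r+σ²/2)T) / (σ√T) = (ln(199.63/248.45) + (0.0173+0.5897²/2)·2.8304) / 0.992099 = (-0.218776 + 0.541096) / 0.992099 = 0.324887
d₂ = d₁ − σ√T = 0.324887 − 0.992099 = -0.667212
e^{−rT} = 0.952214
N(d₁) = 0.627367,  N(d₂) = 0.252318
Call price V = S·N(d₁) − K·e^{−rT}·N(d₂) = 125.241225 − 59.692845 = 65.548380
ρ = K·T·e^{−rT}·N(d₂) = 168.954628

price = 65.548380
ρ = 168.954628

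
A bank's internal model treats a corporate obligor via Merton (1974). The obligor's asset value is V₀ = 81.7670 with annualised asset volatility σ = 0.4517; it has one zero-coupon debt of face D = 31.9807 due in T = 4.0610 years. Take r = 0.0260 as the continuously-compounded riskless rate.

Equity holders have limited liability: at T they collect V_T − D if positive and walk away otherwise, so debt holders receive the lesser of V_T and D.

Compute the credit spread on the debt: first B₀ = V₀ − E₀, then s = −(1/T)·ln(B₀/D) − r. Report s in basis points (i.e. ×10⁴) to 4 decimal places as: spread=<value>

spread=230.7987

Equity is a call on the firm's assets struck at D = 31.9807:
d₁ = [ln(V₀/D) + (r + σ²/2)T] / (σ√T)
   = [ln(81.7670/31.9807) + (0.0260 + 0.5·0.4517²)·4.0610] / (0.4517·√4.0610)
   = [0.938741 + 0.519875] / 0.910262 = 1.602413
d₂ = d₁ − σ√T = 1.602413 − 0.910262 = 0.692150
N(d₁) = 0.945468,  N(d₂) = 0.755579,  e^(−rT) = 0.899797
E₀ = V₀·N(d₁) − D·e^(−rT)·N(d₂)
   = 81.7670·0.945468 − 31.9807·0.899797·0.755579 = 55.565432
B₀ = V₀ − E₀ = 81.7670 − 55.565432 = 26.201568
spread = −(1/T)·ln(B₀/D) − r = −(1/4.0610)·ln(26.201568/31.9807) − 0.0260 = 0.02307987
in basis points: 0.02307987 × 10⁴ = 230.7987 bp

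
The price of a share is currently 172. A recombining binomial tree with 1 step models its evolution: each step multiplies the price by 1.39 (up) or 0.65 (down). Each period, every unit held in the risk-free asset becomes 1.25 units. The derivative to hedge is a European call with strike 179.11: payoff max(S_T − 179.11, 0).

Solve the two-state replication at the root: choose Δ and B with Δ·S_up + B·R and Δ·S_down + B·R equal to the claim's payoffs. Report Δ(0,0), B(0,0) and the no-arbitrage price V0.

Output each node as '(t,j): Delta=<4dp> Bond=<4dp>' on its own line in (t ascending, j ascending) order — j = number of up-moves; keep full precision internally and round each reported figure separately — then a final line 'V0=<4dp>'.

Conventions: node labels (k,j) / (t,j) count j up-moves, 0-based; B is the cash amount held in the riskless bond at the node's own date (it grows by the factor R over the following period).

(0,0): Delta=0.4712 Bond=-42.1411
V0=38.8995

Since d<R<u, set p* = (R−d)/(u−d) = 0.8108; price each node as the discounted p*-expectation of its children.
Payoffs at expiry: V(1,0)=0.0000, V(1,1)=59.9700
(0,0): S=172.0000. Δ = (V_up−V_dn)/(S_up−S_dn) = (59.9700−0.0000)/(239.0800−111.8000) = 0.4712. V = [p*·59.9700 + (1−p*)·0.0000]/1.25 = 38.8995. B = V − Δ·S = -42.1411.
As a check, the time-0 holding Δ(0,0)·S0 + B(0,0) comes to 38.8995 — exactly V0.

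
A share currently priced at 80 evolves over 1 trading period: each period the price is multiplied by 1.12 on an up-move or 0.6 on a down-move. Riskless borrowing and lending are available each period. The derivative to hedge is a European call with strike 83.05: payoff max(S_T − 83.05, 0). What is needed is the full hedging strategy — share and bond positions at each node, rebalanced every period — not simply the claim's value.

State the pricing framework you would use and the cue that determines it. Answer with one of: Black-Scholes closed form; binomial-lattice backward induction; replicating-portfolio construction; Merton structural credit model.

Key observation: the mandate to exhibit the hedge at every date and state singles out the replicating-portfolio construction on the 1-period tree with factors 1.12 and 0.6 from 80.

framework: replicating-portfolio construction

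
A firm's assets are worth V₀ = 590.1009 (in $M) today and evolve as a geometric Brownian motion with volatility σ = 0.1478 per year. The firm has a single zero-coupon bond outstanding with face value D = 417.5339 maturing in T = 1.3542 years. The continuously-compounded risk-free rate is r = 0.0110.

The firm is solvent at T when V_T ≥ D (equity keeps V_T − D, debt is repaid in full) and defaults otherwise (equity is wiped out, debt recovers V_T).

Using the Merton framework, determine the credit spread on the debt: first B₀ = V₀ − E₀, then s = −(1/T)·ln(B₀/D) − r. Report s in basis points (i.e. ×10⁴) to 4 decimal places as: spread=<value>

With assets at 590.1009 and a single debt payment of 417.5339 at 1.3542 years:
d₁ = [ln(V₀/D) + (r + σ²/2)T] / (σ√T)
   = [ln(590.1009/417.5339) + (0.0110 + 0.5·0.1478²)·1.3542] / (0.1478·√1.3542)
   = [0.345928 + 0.029687] / 0.171995 = 2.183872
d₂ = d₁ − σ√T = 2.183872 − 0.171995 = 2.011877
N(d₁) = 0.985514,  N(d₂) = 0.977884,  e^(−rT) = 0.985214
E₀ = V₀·N(d₁) − D·e^(−rT)·N(d₂)
   = 590.1009·0.985514 − 417.5339·0.985214·0.977884 = 179.290304
B₀ = V₀ − E₀ = 590.1009 − 179.290304 = 410.810596
spread = −(1/T)·ln(B₀/D) − r = −(1/1.3542)·ln(410.810596/417.5339) − 0.0110 = 0.00098750
in basis points: 0.00098750 × 10⁴ = 9.8750 bp

spread=9.8750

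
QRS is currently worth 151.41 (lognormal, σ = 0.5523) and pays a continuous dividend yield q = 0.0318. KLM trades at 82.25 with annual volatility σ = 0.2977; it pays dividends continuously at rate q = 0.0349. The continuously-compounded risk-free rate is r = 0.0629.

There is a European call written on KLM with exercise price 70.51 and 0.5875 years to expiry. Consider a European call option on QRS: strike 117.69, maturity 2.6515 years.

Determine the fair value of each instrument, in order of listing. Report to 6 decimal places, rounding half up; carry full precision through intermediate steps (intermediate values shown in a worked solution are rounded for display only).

[KLM call K=70.51]
σ√T = 0.2977·√0.5875 = 0.228183
d₁ = (ln(S/K) + (r−q+σ²/2)T) / (σ√T) = (ln(82.25/70.51) + (0.0629−0.0349+0.2977²/2)·0.5875) / 0.228183 = (0.154009 + 0.042484) / 0.228183 = 0.861119
d₂ = d₁ − σ√T = 0.861119 − 0.228183 = 0.632936
e^{−rT} = 0.963721
e^{−qT} = 0.979705
N(d₁) = 0.805414,  N(d₂) = 0.736612
price = S·e^{−qT}·N(d₁) − K·e^{−rT}·N(d₂) = 64.900838 − 50.054249 = 14.846590
[QRS call K=117.69]
σ√T = 0.5523·√2.6515 = 0.899334
d₁ = (ln(S/K) + (r−q+σ²/2)T) / (σ√T) = (ln(151.41/117.69) + (0.0629−0.0318+0.5523²/2)·2.6515) / 0.899334 = (0.251937 + 0.486862) / 0.899334 = 0.821497
d₂ = d₁ − σ√T = 0.821497 − 0.899334 = -0.077837
e^{−rT} = 0.846386
e^{−qT} = 0.919139
N(d₁) = 0.794318,  N(d₂) = 0.468979
price = S·e^{−qT}·N(d₁) − K·e^{−rT}·N(d₂) = 110.542783 − 46.715546 = 63.827237

price(KLM call K=70.51) = 14.846590
price(QRS call K=117.69) = 63.827237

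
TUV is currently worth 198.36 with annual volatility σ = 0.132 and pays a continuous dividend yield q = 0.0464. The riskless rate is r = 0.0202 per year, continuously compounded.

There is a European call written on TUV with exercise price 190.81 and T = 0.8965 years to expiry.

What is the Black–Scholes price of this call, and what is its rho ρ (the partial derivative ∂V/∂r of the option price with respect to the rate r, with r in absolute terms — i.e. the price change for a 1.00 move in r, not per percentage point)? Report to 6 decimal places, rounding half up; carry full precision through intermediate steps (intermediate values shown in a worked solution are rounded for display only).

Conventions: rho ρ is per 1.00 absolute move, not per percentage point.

price = 10.925806
ρ = 88.018536

σ√T = 0.132·√0.8965 = 0.124982
d₁ = (ln(S/K) + (r−q+σ²/2)T) / (σ√T) = (ln(198.36/190.81) + (0.0202−0.0464+0.132²/2)·0.8965) / 0.124982 = (0.038805 − 0.015678) / 0.124982 = 0.185045
d₂ = d₁ − σ√T = 0.185045 − 0.124982 = 0.060063
e^{−rT} = 0.982054
e^{−qT} = 0.959256
N(d₁) = 0.573403,  N(d₂) = 0.523947
Call price V = S·e^{−qT}·N(d₁) − K·e^{−rT}·N(d₂) = 109.105992 − 98.180186 = 10.925806
ρ = K·T·e^{−rT}·N(d₂) = 88.018536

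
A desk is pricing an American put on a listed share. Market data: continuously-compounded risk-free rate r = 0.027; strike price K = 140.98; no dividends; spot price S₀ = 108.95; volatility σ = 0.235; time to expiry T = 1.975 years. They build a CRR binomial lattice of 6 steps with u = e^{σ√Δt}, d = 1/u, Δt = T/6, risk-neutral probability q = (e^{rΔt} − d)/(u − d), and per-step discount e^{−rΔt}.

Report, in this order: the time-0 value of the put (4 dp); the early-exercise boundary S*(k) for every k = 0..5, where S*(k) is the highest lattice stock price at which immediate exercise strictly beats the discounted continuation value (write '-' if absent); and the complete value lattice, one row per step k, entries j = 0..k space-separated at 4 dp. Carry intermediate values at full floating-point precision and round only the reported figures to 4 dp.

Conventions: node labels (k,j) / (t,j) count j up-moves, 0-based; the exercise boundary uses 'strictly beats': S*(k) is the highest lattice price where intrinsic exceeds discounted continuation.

price = 33.6154
boundary = - 95.2079 83.1990 95.2079 108.9500 124.6757
tree:
33.6154
45.7721 22.0279
57.7810 32.5613 11.8609
68.2751 45.7721 19.8982 4.0147
77.4455 57.7810 32.0300 8.0905 0.0000
85.4593 68.2751 45.7721 16.3043 0.0000 0.0000
92.4623 77.4455 57.7810 32.0300 0.0000 0.0000 0.0000

params: Δt=0.32917 u=1.14434 d=0.87387 q=0.49935 e^(-rΔt)=0.99115
t_6 payoffs: 92.4623 77.4455 57.7810 32.0300 0.0000 0.0000 0.0000
t_5: node(5,0) S=55.5207 payoff=85.4593 vs cont=84.2119 → 85.4593 [stop]  node(5,1) S=72.7049 payoff=68.2751 vs cont=67.0277 → 68.2751 [stop]  node(5,2) S=95.2079 payoff=45.7721 vs cont=44.5247 → 45.7721 [stop]  node(5,3) S=124.6757 payoff=16.3043 vs cont=15.8939 → 16.3043 [stop]  node(5,4) S=163.2641 payoff=0.0000 vs cont=0.0000 → 0.0000 [wait]  node(5,5) S=213.7960 payoff=0.0000 vs cont=0.0000 → 0.0000 [wait]  ⇒ S*(5)=124.6757
t_4: node(4,0) S=63.5345 payoff=77.4455 vs cont=76.1981 → 77.4455 [stop]  node(4,1) S=83.1990 payoff=57.7810 vs cont=56.5336 → 57.7810 [stop]  node(4,2) S=108.9500 payoff=32.0300 vs cont=30.7826 → 32.0300 [stop]  node(4,3) S=142.6712 payoff=0.0000 vs cont=8.0905 → 8.0905 [wait]  node(4,4) S=186.8294 payoff=0.0000 vs cont=0.0000 → 0.0000 [wait]  ⇒ S*(4)=108.9500
t_3: node(3,0) S=72.7049 payoff=68.2751 vs cont=67.0277 → 68.2751 [stop]  node(3,1) S=95.2079 payoff=45.7721 vs cont=44.5247 → 45.7721 [stop]  node(3,2) S=124.6757 payoff=16.3043 vs cont=19.8982 → 19.8982 [wait]  node(3,3) S=163.2641 payoff=0.0000 vs cont=4.0147 → 4.0147 [wait]  ⇒ S*(3)=95.2079
t_2: node(2,0) S=83.1990 payoff=57.7810 vs cont=56.5336 → 57.7810 [stop]  node(2,1) S=108.9500 payoff=32.0300 vs cont=32.5613 → 32.5613 [wait]  node(2,2) S=142.6712 payoff=0.0000 vs cont=11.8609 → 11.8609 [wait]  ⇒ S*(2)=83.1990
t_1: node(1,0) S=95.2079 payoff=45.7721 vs cont=44.7877 → 45.7721 [stop]  node(1,1) S=124.6757 payoff=16.3043 vs cont=22.0279 → 22.0279 [wait]  ⇒ S*(1)=95.2079
t_0: node(0,0) S=108.9500 payoff=32.0300 vs cont=33.6154 → 33.6154 [wait]  ⇒ S*(0)=-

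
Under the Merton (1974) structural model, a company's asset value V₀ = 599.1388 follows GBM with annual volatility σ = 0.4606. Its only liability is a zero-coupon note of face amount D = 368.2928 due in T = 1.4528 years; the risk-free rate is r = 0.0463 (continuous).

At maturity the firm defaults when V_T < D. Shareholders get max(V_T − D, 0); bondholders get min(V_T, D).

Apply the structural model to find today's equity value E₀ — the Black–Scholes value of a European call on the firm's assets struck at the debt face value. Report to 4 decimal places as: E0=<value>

Apply the equity-as-call identities (strike 368.2928, horizon 1.4528 years):
d₁ = [ln(V₀/D) + (r + σ²/2)T] / (σ√T)
   = [ln(599.1388/368.2928) + (0.0463 + 0.5·0.4606²)·1.4528] / (0.4606·√1.4528)
   = [0.486615 + 0.221372] / 0.555171 = 1.275259
d₂ = d₁ − σ√T = 1.275259 − 0.555171 = 0.720088
N(d₁) = 0.898891,  N(d₂) = 0.764265,  e^(−rT) = 0.934948
E₀ = V₀·N(d₁) − D·e^(−rT)·N(d₂)
   = 599.1388·0.898891 − 368.2928·0.934948·0.764265 = 275.397927

E0=275.3979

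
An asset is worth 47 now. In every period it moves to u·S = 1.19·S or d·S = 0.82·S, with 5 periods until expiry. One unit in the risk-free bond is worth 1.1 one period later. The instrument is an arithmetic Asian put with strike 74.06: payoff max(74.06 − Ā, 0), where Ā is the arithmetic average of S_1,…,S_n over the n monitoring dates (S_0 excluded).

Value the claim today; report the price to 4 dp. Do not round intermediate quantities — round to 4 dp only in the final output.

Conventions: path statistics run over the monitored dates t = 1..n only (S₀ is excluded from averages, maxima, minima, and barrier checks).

With p* = (R−d)/(u−d) = 0.7568, sum probability × payoff across the paths and divide by R^5.
Enumerate all 2^5 = 32 price paths (U = up ×1.19, D = down ×0.82); each path with k up-moves has probability p*^k·(1−p*)^(5−k).
DDDDD: Ā=26.9463, payoff=47.1137, prob=0.000852
UDDDD: Ā=39.1050, payoff=34.9550, prob=0.002649
DUDDD: Ā=35.6270, payoff=38.4330, prob=0.002649
UUDDD: Ā=51.7026, payoff=22.3574, prob=0.008242
DDUDD: Ā=32.7751, payoff=41.2849, prob=0.002649
UDUDD: Ā=47.5638, payoff=26.4962, prob=0.008242
DUUDD: Ā=44.0858, payoff=29.9742, prob=0.008242
UUUDD: Ā=63.9782, payoff=10.0818, prob=0.025642
DDDUD: Ā=30.4365, payoff=43.6235, prob=0.002649
UDDUD: Ā=44.1700, payoff=29.8900, prob=0.008242
DUDUD: Ā=40.6920, payoff=33.3680, prob=0.008242
UUDUD: Ā=59.0530, payoff=15.0070, prob=0.025642
DDUUD: Ā=37.8400, payoff=36.2200, prob=0.008242
UDUUD: Ā=54.9142, payoff=19.1458, prob=0.025642
DUUUD: Ā=51.4362, payoff=22.6238, prob=0.025642
UUUUD: Ā=74.6452, payoff=0.0000, prob=0.079775
DDDDU: Ā=28.5188, payoff=45.5412, prob=0.002649
UDDDU: Ā=41.3870, payoff=32.6730, prob=0.008242
DUDDU: Ā=37.9090, payoff=36.1510, prob=0.008242
UUDDU: Ā=55.0143, payoff=19.0457, prob=0.025642
DDUDU: Ā=35.0571, payoff=39.0029, prob=0.008242
UDUDU: Ā=50.8755, payoff=23.1845, prob=0.025642
DUUDU: Ā=47.3975, payoff=26.6625, prob=0.025642
UUUDU: Ā=68.7842, payoff=5.2758, prob=0.079775
DDDUU: Ā=32.7185, payoff=41.3415, prob=0.008242
UDDUU: Ā=47.4817, payoff=26.5783, prob=0.025642
DUDUU: Ā=44.0037, payoff=30.0563, prob=0.025642
UUDUU: Ā=63.8590, payoff=10.2010, prob=0.079775
DDUUU: Ā=41.1517, payoff=32.9083, prob=0.025642
UDUUU: Ā=59.7202, payoff=14.3398, prob=0.079775
DUUUU: Ā=56.2422, payoff=17.8178, prob=0.079775
UUUUU: Ā=81.6197, payoff=0.0000, prob=0.248188
Price = Σ prob·payoff / R^5 = 12.856190 / 1.610510 = 7.9827

price = 7.9827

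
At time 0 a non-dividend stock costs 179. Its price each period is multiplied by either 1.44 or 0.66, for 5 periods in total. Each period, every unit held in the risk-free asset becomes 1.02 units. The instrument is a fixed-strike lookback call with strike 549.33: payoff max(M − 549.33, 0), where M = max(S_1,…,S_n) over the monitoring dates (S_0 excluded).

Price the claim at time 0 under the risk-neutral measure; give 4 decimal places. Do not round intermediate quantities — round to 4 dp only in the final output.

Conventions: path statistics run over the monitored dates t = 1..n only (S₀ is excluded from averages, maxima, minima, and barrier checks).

No-arbitrage gives p* = (R−d)/(u−d) = 0.4615: enumerate every path, weight its payoff by its p*-probability, and discount by R^5.
Enumerate all 2^5 = 32 price paths (U = up ×1.44, D = down ×0.66); each path with k up-moves has probability p*^k·(1−p*)^(5−k).
DDDDD: M=118.1400, payoff=0.0000, prob=0.045266
UDDDD: M=257.7600, payoff=0.0000, prob=0.038800
DUDDD: M=170.1216, payoff=0.0000, prob=0.038800
UUDDD: M=371.1744, payoff=0.0000, prob=0.033257
DDUDD: M=118.1400, payoff=0.0000, prob=0.038800
UDUDD: M=257.7600, payoff=0.0000, prob=0.033257
DUUDD: M=244.9751, payoff=0.0000, prob=0.033257
UUUDD: M=534.4911, payoff=0.0000, prob=0.028506
DDDUD: M=118.1400, payoff=0.0000, prob=0.038800
UDDUD: M=257.7600, payoff=0.0000, prob=0.033257
DUDUD: M=170.1216, payoff=0.0000, prob=0.033257
UUDUD: M=371.1744, payoff=0.0000, prob=0.028506
DDUUD: M=161.6836, payoff=0.0000, prob=0.033257
UDUUD: M=352.7641, payoff=0.0000, prob=0.028506
DUUUD: M=352.7641, payoff=0.0000, prob=0.028506
UUUUD: M=769.6672, payoff=220.3372, prob=0.024434
DDDDU: M=118.1400, payoff=0.0000, prob=0.038800
UDDDU: M=257.7600, payoff=0.0000, prob=0.033257
DUDDU: M=170.1216, payoff=0.0000, prob=0.033257
UUDDU: M=371.1744, payoff=0.0000, prob=0.028506
DDUDU: M=118.1400, payoff=0.0000, prob=0.033257
UDUDU: M=257.7600, payoff=0.0000, prob=0.028506
DUUDU: M=244.9751, payoff=0.0000, prob=0.028506
UUUDU: M=534.4911, payoff=0.0000, prob=0.024434
DDDUU: M=118.1400, payoff=0.0000, prob=0.033257
UDDUU: M=257.7600, payoff=0.0000, prob=0.028506
DUDUU: M=232.8243, payoff=0.0000, prob=0.028506
UUDUU: M=507.9804, payoff=0.0000, prob=0.024434
DDUUU: M=232.8243, payoff=0.0000, prob=0.028506
UDUUU: M=507.9804, payoff=0.0000, prob=0.024434
DUUUU: M=507.9804, payoff=0.0000, prob=0.024434
UUUUU: M=1108.3208, payoff=558.9908, prob=0.020943
Price = Σ prob·payoff / R^5 = 17.090578 / 1.104081 = 15.4795

price = 15.4795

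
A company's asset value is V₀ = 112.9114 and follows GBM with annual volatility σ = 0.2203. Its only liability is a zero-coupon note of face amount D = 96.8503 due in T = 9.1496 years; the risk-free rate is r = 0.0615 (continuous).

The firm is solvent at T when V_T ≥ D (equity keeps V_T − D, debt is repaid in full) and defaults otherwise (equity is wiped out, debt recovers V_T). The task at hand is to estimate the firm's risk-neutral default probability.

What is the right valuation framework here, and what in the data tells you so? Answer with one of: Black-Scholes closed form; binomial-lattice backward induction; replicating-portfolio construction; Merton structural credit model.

framework: Merton structural credit model

Key observation: with the firm-asset dynamics (V₀ = 112.9114) and a single zero-coupon liability of face 96.8503 given, debt value, spread, and default probability all derive from the option view of the balance sheet.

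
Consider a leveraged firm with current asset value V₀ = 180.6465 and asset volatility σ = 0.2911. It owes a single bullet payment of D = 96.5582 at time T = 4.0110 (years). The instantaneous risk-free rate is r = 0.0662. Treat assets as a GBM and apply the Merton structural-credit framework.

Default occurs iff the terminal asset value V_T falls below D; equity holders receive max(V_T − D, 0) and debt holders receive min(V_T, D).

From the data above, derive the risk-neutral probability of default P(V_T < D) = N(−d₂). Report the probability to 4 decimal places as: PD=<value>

PD=0.1078

Work the structural quantities from V₀ = 180.6465 against face 96.5582:
d₁ = [ln(V₀/D) + (r + σ²/2)T] / (σ√T)
   = [ln(180.6465/96.5582) + (0.0662 + 0.5·0.2911²)·4.0110] / (0.2911·√4.0110)
   = [0.626396 + 0.435473] / 0.583000 = 1.821387
d₂ = d₁ − σ√T = 1.821387 − 0.583000 = 1.238387
risk-neutral PD = N(−d₂) = N(-1.238387) = 0.107786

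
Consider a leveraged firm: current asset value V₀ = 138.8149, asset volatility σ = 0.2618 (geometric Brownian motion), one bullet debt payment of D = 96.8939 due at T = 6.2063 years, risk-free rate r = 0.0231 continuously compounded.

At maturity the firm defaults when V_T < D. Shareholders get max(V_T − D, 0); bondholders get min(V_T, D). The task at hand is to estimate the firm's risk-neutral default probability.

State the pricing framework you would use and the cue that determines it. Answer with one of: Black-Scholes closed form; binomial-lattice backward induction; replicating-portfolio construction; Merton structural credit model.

framework: Merton structural credit model

Key observation: with the firm-asset dynamics (V₀ = 138.8149) and a single zero-coupon liability of face 96.8939 given, debt value, spread, and default probability all derive from the option view of the balance sheet.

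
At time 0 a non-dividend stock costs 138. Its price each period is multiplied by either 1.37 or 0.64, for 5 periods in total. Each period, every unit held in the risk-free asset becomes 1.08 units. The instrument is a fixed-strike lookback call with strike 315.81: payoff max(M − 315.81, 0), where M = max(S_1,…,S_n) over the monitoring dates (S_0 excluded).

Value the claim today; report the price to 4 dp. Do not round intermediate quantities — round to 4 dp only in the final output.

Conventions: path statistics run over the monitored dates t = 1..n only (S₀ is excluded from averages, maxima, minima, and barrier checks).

price = 27.3496

No-arbitrage gives p* = (R−d)/(u−d) = 0.6027: enumerate every path, weight its payoff by its p*-probability, and discount by R^5.
Enumerate all 2^5 = 32 price paths (U = up ×1.37, D = down ×0.64); each path with k up-moves has probability p*^k·(1−p*)^(5−k).
DDDDD: M=88.3200, payoff=0.0000, prob=0.009894
UDDDD: M=189.0600, payoff=0.0000, prob=0.015012
DUDDD: M=120.9984, payoff=0.0000, prob=0.015012
UUDDD: M=259.0122, payoff=0.0000, prob=0.022776
DDUDD: M=88.3200, payoff=0.0000, prob=0.015012
UDUDD: M=189.0600, payoff=0.0000, prob=0.022776
DUUDD: M=165.7678, payoff=0.0000, prob=0.022776
UUUDD: M=354.8467, payoff=39.0367, prob=0.034557
DDDUD: M=88.3200, payoff=0.0000, prob=0.015012
UDDUD: M=189.0600, payoff=0.0000, prob=0.022776
DUDUD: M=120.9984, payoff=0.0000, prob=0.022776
UUDUD: M=259.0122, payoff=0.0000, prob=0.034557
DDUUD: M=106.0914, payoff=0.0000, prob=0.022776
UDUUD: M=227.1019, payoff=0.0000, prob=0.034557
DUUUD: M=227.1019, payoff=0.0000, prob=0.034557
UUUUD: M=486.1400, payoff=170.3300, prob=0.052432
DDDDU: M=88.3200, payoff=0.0000, prob=0.015012
UDDDU: M=189.0600, payoff=0.0000, prob=0.022776
DUDDU: M=120.9984, payoff=0.0000, prob=0.022776
UUDDU: M=259.0122, payoff=0.0000, prob=0.034557
DDUDU: M=88.3200, payoff=0.0000, prob=0.022776
UDUDU: M=189.0600, payoff=0.0000, prob=0.034557
DUUDU: M=165.7678, payoff=0.0000, prob=0.034557
UUUDU: M=354.8467, payoff=39.0367, prob=0.052432
DDDUU: M=88.3200, payoff=0.0000, prob=0.022776
UDDUU: M=189.0600, payoff=0.0000, prob=0.034557
DUDUU: M=145.3452, payoff=0.0000, prob=0.034557
UUDUU: M=311.1296, payoff=0.0000, prob=0.052432
DDUUU: M=145.3452, payoff=0.0000, prob=0.034557
UDUUU: M=311.1296, payoff=0.0000, prob=0.052432
DUUUU: M=311.1296, payoff=0.0000, prob=0.052432
UUUUU: M=666.0118, payoff=350.2018, prob=0.079552
Price = Σ prob·payoff / R^5 = 40.185591 / 1.469328 = 27.3496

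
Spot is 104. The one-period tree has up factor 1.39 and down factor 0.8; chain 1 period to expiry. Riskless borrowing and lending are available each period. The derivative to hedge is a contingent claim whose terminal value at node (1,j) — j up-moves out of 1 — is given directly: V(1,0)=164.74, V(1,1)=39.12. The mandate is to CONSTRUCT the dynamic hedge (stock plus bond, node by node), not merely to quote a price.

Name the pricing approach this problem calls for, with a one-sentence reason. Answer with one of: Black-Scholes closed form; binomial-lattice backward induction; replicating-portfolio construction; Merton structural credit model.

framework: replicating-portfolio construction

Key observation: the task asks for the hedge itself — share and bond holdings at every node of the 1-period tree on spot 104 with factors 1.39/0.8 — which is exactly what the replicating-portfolio construction produces.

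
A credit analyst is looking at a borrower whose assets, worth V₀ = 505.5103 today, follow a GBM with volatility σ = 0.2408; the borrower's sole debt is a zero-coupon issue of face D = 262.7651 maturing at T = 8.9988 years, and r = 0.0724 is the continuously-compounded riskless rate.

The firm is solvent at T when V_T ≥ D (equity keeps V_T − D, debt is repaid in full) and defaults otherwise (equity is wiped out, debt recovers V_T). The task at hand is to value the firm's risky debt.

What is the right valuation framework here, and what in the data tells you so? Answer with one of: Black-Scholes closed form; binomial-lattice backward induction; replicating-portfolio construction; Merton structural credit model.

framework: Merton structural credit model

Key observation: the asked-for credit quantity lives on the firm's capital structure — asset value, asset volatility, debt face 262.7651 — which is the structural model's domain.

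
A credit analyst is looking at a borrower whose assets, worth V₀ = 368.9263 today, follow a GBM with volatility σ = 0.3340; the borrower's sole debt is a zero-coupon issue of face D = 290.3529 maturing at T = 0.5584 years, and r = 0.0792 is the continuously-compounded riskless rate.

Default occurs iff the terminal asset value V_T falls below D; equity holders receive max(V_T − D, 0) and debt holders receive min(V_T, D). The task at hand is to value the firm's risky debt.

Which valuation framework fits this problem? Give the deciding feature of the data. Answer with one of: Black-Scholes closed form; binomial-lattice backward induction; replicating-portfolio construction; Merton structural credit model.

Key observation: the asked-for credit quantity lives on the firm's capital structure — asset value, asset volatility, debt face 290.3529 — which is the structural model's domain.

framework: Merton structural credit model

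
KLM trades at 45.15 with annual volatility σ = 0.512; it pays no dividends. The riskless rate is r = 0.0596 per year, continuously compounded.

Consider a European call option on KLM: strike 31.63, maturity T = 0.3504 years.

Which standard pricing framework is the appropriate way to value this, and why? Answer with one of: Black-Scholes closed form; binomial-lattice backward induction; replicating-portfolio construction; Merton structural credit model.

Key observation: the strike-31.63 call on KLM is European-exercise on a continuously-modelled lognormal underlying, so its value is a single closed-form evaluation.

framework: Black-Scholes closed form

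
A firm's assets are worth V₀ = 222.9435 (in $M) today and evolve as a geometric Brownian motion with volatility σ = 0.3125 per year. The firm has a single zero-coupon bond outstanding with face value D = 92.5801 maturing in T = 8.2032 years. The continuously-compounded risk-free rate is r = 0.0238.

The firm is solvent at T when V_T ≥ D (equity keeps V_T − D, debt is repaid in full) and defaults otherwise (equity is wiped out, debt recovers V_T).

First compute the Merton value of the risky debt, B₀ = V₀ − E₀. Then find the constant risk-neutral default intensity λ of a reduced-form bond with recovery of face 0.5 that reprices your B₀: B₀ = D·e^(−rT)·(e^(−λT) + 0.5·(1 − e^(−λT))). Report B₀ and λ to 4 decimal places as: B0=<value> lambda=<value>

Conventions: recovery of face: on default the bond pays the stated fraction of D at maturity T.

B0=70.0430 lambda=0.0213

With assets at 222.9435 and a single debt payment of 92.5801 at 8.2032 years:
d₁ = [ln(V₀/D) + (r + σ²/2)T] / (σ√T)
   = [ln(222.9435/92.5801) + (0.0238 + 0.5·0.3125²)·8.2032] / (0.3125·√8.2032)
   = [0.878844 + 0.595783] / 0.895038 = 1.647557
d₂ = d₁ − σ√T = 1.647557 − 0.895038 = 0.752519
N(d₁) = 0.950278,  N(d₂) = 0.774131,  e^(−rT) = 0.822640
E₀ = V₀·N(d₁) − D·e^(−rT)·N(d₂)
   = 222.9435·0.950278 − 92.5801·0.822640·0.774131 = 152.900479
B₀ = V₀ − E₀ = 222.9435 − 152.900479 = 70.043021
e^(−λT) = (B₀·e^(rT)/D − 0.5)/(1 − 0.5) = (70.0430·1.215598/92.5801 − 0.5)/0.5 = 0.83936143
λ = −ln(0.83936143)/8.2032 = 0.021347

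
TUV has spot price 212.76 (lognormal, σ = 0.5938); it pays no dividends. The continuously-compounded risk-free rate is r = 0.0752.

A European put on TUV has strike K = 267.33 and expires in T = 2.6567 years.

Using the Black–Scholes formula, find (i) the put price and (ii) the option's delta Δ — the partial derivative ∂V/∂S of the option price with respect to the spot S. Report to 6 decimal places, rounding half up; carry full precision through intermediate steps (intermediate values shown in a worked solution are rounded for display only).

price = 83.309545
Δ = -0.324754

σ√T = 0.5938·√2.6567 = 0.967858
d₁ = (ln(S/K) + (r+σ²/2)T) / (σ√T) = (ln(212.76/267.33) + (0.0752+0.5938²/2)·2.6567) / 0.967858 = (-0.228319 + 0.668158) / 0.967858 = 0.454446
d₂ = d₁ − σ√T = 0.454446 − 0.967858 = -0.513412
e^{−rT} = 0.818908
N(−d₁) = 0.324754,  N(−d₂) = 0.696168
Put price V = K·e^{−rT}·N(−d₂) − S·N(−d₁) = 152.404198 − 69.094653 = 83.309545
Δ = −N(−d₁) = -0.324754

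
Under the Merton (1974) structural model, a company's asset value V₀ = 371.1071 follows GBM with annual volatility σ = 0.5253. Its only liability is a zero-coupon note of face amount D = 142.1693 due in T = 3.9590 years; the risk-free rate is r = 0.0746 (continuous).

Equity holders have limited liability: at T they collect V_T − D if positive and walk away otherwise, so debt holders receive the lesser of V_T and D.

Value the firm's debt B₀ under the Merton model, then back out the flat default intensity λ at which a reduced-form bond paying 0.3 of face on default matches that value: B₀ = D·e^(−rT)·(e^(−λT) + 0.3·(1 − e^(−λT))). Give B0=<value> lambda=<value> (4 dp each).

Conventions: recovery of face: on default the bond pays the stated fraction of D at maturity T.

Apply the equity-as-call identities (strike 142.1693, horizon 3.9590 years):
d₁ = [ln(V₀/D) + (r + σ²/2)T] / (σ√T)
   = [ln(371.1071/142.1693) + (0.0746 + 0.5·0.5253²)·3.9590] / (0.5253·√3.9590)
   = [0.959472 + 0.841565] / 1.045202 = 1.723148
d₂ = d₁ − σ√T = 1.723148 − 1.045202 = 0.677946
N(d₁) = 0.957569,  N(d₂) = 0.751097,  e^(−rT) = 0.744277
E₀ = V₀·N(d₁) − D·e^(−rT)·N(d₂)
   = 371.1071·0.957569 − 142.1693·0.744277·0.751097 = 275.884558
B₀ = V₀ − E₀ = 371.1071 − 275.884558 = 95.222542
e^(−λT) = (B₀·e^(rT)/D − 0.3)/(1 − 0.3) = (95.2225·1.343585/142.1693 − 0.3)/0.7 = 0.85701374
λ = −ln(0.85701374)/3.9590 = 0.038975

B0=95.2225 lambda=0.0390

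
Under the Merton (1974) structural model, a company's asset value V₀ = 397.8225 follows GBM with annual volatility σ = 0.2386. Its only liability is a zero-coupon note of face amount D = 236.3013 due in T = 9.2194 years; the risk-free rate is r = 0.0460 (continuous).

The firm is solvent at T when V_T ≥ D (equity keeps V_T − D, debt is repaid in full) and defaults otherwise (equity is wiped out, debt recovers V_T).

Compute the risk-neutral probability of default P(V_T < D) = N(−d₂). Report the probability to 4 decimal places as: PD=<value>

With assets at 397.8225 and a single debt payment of 236.3013 at 9.2194 years:
d₁ = [ln(V₀/D) + (r + σ²/2)T] / (σ√T)
   = [ln(397.8225/236.3013) + (0.0460 + 0.5·0.2386²)·9.2194] / (0.2386·√9.2194)
   = [0.520898 + 0.686522] / 0.724472 = 1.666621
d₂ = d₁ − σ√T = 1.666621 − 0.724472 = 0.942149
risk-neutral PD = N(−d₂) = N(-0.942149) = 0.173058

PD=0.1731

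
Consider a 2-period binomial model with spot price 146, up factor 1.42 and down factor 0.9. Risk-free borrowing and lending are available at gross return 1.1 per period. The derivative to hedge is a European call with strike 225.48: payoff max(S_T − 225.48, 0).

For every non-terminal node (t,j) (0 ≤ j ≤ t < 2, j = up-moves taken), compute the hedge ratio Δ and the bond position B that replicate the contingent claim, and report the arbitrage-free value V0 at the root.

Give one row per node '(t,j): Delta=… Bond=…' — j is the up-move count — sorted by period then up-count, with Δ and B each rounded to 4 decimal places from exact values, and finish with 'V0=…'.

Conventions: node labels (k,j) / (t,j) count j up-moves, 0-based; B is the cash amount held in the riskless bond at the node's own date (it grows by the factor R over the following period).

Under the risk-neutral measure, an up-move has probability p* = (R−d)/(u−d) = 0.3846 and values discount at R = 1.1.
Payoffs at expiry: V(2,0)=0.0000, V(2,1)=0.0000, V(2,2)=68.9144
  t=1,j=0: stock 131.4000 → up 186.5880 (V=0.0000), down 118.2600 (V=0.0000). Price 0.0000; hedge Δ=0.0000, bond B=0.0000.
  t=1,j=1: stock 207.3200 → up 294.3944 (V=68.9144), down 186.5880 (V=0.0000). Price 24.0959; hedge Δ=0.6392, bond B=-108.4317.
  t=0,j=0: stock 146.0000 → up 207.3200 (V=24.0959), down 131.4000 (V=0.0000). Price 8.4252; hedge Δ=0.3174, bond B=-37.9132.
As a check, the time-0 holding Δ(0,0)·S0 + B(0,0) comes to 8.4252 — exactly V0.

(0,0): Delta=0.3174 Bond=-37.9132
(1,0): Delta=0.0000 Bond=0.0000
(1,1): Delta=0.6392 Bond=-108.4317
V0=8.4252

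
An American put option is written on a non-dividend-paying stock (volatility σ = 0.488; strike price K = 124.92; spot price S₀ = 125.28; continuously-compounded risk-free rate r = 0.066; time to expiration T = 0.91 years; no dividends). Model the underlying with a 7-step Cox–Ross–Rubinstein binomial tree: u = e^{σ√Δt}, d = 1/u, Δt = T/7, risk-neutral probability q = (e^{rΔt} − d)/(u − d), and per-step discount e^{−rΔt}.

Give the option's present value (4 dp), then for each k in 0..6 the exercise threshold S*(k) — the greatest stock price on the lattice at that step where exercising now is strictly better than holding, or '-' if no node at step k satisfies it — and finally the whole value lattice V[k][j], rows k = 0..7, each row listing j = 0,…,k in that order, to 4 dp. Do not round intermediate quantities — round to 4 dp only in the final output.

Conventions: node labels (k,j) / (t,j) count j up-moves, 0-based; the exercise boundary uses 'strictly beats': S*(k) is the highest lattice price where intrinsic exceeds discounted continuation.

price = 20.2656
boundary = - - - 73.8989 61.9760 73.8989 88.1156
tree:
20.2656
28.5252 11.6985
38.8680 17.8537 5.2532
51.0211 26.4250 8.9065 1.3973
62.9440 37.6311 14.7825 2.7129 0.0000
72.9432 51.0211 23.8284 5.2670 0.0000 0.0000
81.3292 62.9440 36.8044 10.2257 0.0000 0.0000 0.0000
88.3622 72.9432 51.0211 19.8528 0.0000 0.0000 0.0000 0.0000

Δt=0.13000, u=1.19238, d=0.83866, q=0.48049, disc=e^(-rΔt)=0.99146
k=7 terminal: V=max(K-S,0) → 88.3622 72.9432 51.0211 19.8528 0.0000 0.0000 0.0000 0.0000
k=6: j=0 S=43.5908 intr=81.3292 cont=80.2620 V=81.3292[EX]; j=1 S=61.9760 intr=62.9440 cont=61.8767 V=62.9440[EX]; j=2 S=88.1156 intr=36.8044 cont=35.7372 V=36.8044[EX]; j=3 S=125.2800 intr=0.0000 cont=10.2257 V=10.2257[hold]; j=4 S=178.1192 intr=0.0000 cont=0.0000 V=0.0000[hold]; j=5 S=253.2444 intr=0.0000 cont=0.0000 V=0.0000[hold]; j=6 S=360.0549 intr=0.0000 cont=0.0000 V=0.0000[hold]  S*(6)=88.1156
k=5: j=0 S=51.9768 intr=72.9432 cont=71.8760 V=72.9432[EX]; j=1 S=73.8989 intr=51.0211 cont=49.9538 V=51.0211[EX]; j=2 S=105.0672 intr=19.8528 cont=23.8284 V=23.8284[hold]; j=3 S=149.3813 intr=0.0000 cont=5.2670 V=5.2670[hold]; j=4 S=212.3857 intr=0.0000 cont=0.0000 V=0.0000[hold]; j=5 S=301.9634 intr=0.0000 cont=0.0000 V=0.0000[hold]  S*(5)=73.8989
k=4: j=0 S=61.9760 intr=62.9440 cont=61.8767 V=62.9440[EX]; j=1 S=88.1156 intr=36.8044 cont=37.6311 V=37.6311[hold]; j=2 S=125.2800 intr=0.0000 cont=14.7825 V=14.7825[hold]; j=3 S=178.1192 intr=0.0000 cont=2.7129 V=2.7129[hold]; j=4 S=253.2444 intr=0.0000 cont=0.0000 V=0.0000[hold]  S*(4)=61.9760
k=3: j=0 S=73.8989 intr=51.0211 cont=50.3476 V=51.0211[EX]; j=1 S=105.0672 intr=19.8528 cont=26.4250 V=26.4250[hold]; j=2 S=149.3813 intr=0.0000 cont=8.9065 V=8.9065[hold]; j=3 S=212.3857 intr=0.0000 cont=1.3973 V=1.3973[hold]  S*(3)=73.8989
k=2: j=0 S=88.1156 intr=36.8044 cont=38.8680 V=38.8680[hold]; j=1 S=125.2800 intr=0.0000 cont=17.8537 V=17.8537[hold]; j=2 S=178.1192 intr=0.0000 cont=5.2532 V=5.2532[hold]  S*(2)=-
k=1: j=0 S=105.0672 intr=19.8528 cont=28.5252 V=28.5252[hold]; j=1 S=149.3813 intr=0.0000 cont=11.6985 V=11.6985[hold]  S*(1)=-
k=0: j=0 S=125.2800 intr=0.0000 cont=20.2656 V=20.2656[hold]  S*(0)=-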